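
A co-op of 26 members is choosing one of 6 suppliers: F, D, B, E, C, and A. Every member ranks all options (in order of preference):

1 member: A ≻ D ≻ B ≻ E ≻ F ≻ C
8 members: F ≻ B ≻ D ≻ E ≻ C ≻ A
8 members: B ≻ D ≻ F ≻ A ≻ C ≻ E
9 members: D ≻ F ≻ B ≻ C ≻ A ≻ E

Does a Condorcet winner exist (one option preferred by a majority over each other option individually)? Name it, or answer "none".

none

Checking pairwise contests:
D beats F 18–8.
B beats D 16–10.
F beats B 17–9.
F beats E 25–1.
F beats C 26–0.
F beats A 25–1.
Every option loses at least one head-to-head, so there is no Condorcet winner.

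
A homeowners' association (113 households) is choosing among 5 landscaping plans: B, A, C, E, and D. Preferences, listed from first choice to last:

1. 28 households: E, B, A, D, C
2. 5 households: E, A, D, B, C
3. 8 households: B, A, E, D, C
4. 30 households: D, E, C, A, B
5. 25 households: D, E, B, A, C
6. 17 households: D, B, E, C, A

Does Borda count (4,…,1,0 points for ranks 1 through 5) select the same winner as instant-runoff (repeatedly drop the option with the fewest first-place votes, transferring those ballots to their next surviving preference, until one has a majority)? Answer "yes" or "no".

no

Borda — scores: B 222, A 150, C 77, E 347, D 334. Winner: E.
Instant-runoff — R1 B 8, A 0, C 0, E 33, D 72 (D winner). Winner: D.
The two methods disagree.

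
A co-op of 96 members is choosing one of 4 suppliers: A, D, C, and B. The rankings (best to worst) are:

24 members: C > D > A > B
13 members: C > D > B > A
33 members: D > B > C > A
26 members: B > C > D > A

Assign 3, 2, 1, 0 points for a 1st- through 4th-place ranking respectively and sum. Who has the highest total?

A: 24·1 + 13·0 + 33·0 + 26·0 = 24
D: 24·2 + 13·2 + 33·3 + 26·1 = 199
C: 24·3 + 13·3 + 33·1 + 26·2 = 196
B: 24·0 + 13·1 + 33·2 + 26·3 = 157
D has the highest Borda score (199).

D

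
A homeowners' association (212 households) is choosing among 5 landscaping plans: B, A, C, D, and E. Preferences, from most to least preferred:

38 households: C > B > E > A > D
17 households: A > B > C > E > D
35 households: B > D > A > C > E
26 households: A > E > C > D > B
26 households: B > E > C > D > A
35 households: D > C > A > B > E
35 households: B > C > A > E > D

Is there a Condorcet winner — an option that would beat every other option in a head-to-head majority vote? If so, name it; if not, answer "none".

B vs A: 134–78 for B.
B vs C: 113–99 for B.
B vs D: 151–61 for B.
B vs E: 186–26 for B.
B beats every other option head-to-head.

B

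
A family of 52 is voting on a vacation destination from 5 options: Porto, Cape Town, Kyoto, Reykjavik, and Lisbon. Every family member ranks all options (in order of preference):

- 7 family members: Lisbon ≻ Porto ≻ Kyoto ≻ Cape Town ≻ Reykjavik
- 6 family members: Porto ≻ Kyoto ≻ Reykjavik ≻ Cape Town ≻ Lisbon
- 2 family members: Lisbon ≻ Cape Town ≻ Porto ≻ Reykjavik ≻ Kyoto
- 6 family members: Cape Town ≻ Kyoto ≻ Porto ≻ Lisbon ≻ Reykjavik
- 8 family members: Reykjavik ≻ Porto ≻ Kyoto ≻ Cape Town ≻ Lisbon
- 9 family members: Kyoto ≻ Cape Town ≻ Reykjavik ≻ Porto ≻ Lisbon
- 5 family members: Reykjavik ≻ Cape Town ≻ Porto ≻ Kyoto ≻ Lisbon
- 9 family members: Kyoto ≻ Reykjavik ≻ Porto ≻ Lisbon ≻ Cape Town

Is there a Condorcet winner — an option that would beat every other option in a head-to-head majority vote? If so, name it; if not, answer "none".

none

Checking pairwise contests:
Reykjavik beats Porto 31–21.
Porto beats Cape Town 30–22.
Porto beats Kyoto 28–24.
Kyoto beats Reykjavik 37–15.
Porto beats Lisbon 43–9.
Every option loses at least one head-to-head, so there is no Condorcet winner.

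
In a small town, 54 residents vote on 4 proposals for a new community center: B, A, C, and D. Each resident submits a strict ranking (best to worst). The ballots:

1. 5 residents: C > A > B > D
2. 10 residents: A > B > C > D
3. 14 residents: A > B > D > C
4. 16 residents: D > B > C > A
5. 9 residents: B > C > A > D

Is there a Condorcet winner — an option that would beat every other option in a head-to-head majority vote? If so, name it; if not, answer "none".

none

Checking pairwise contests:
A beats B 29–25.
C beats A 30–24.
B beats C 49–5.
B beats D 38–16.
Every option loses at least one head-to-head, so there is no Condorcet winner.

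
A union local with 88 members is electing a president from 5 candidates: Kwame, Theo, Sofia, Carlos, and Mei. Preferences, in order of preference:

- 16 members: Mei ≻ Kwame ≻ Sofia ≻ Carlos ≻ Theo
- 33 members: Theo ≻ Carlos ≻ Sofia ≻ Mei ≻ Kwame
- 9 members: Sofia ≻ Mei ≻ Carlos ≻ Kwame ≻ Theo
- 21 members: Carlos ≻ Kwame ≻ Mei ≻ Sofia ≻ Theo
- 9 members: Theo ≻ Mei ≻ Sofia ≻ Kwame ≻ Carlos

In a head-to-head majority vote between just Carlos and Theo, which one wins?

Carlos

Voters preferring Carlos to Theo: 46; preferring Theo to Carlos: 42.
Carlos wins the head-to-head.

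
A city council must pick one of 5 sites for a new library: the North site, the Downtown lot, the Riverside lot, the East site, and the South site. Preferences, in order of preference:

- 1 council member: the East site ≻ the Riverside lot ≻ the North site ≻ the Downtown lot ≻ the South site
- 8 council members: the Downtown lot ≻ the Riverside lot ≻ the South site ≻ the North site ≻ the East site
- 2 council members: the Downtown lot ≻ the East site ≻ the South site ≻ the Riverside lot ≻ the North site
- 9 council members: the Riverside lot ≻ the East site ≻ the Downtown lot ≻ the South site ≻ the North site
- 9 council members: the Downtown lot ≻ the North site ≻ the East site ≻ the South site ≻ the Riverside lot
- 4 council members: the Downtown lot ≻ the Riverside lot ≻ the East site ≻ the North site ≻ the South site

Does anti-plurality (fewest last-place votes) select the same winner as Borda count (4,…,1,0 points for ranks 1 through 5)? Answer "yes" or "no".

yes

Anti-plurality — last-place votes: the North site 11, the Downtown lot 0, the Riverside lot 9, the East site 8, the South site 5. Winner: the Downtown lot.
Borda — scores: the North site 41, the Downtown lot 111, the Riverside lot 77, the East site 63, the South site 38. Winner: the Downtown lot.
The two methods agree.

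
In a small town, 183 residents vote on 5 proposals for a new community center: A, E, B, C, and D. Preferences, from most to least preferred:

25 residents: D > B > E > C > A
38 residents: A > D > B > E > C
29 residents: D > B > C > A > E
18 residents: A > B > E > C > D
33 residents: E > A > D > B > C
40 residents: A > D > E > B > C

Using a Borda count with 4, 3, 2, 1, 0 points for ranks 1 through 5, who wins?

A: 25·0 + 38·4 + 29·1 + 18·4 + 33·3 + 40·4 = 512
E: 25·2 + 38·1 + 29·0 + 18·2 + 33·4 + 40·2 = 336
B: 25·3 + 38·2 + 29·3 + 18·3 + 33·1 + 40·1 = 365
C: 25·1 + 38·0 + 29·2 + 18·1 + 33·0 + 40·0 = 101
D: 25·4 + 38·3 + 29·4 + 18·0 + 33·2 + 40·3 = 516
D has the highest Borda score (516).

D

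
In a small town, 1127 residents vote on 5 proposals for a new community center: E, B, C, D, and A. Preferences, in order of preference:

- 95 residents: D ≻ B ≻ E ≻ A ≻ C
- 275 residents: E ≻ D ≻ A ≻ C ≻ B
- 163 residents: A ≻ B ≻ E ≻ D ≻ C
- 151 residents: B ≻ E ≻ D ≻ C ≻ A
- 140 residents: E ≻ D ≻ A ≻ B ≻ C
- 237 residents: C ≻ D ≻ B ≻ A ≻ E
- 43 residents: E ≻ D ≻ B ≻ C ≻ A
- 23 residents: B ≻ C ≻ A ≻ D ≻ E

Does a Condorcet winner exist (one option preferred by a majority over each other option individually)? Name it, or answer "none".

Checking pairwise contests:
B beats E 669–458.
D beats B 790–337.
E beats C 867–260.
E beats D 772–355.
E beats A 704–423.
Every option loses at least one head-to-head, so there is no Condorcet winner.

none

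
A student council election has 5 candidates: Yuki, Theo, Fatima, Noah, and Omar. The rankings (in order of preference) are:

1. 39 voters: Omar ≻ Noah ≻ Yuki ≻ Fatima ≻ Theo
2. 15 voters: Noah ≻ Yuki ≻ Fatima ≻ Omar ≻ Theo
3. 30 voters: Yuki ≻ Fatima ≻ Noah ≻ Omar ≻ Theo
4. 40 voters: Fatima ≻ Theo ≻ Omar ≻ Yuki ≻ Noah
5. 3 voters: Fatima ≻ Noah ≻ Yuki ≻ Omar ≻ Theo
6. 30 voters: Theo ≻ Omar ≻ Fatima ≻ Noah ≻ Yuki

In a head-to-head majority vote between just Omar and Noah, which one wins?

Voters preferring Omar to Noah: 109; preferring Noah to Omar: 48.
Omar wins the head-to-head.

Omar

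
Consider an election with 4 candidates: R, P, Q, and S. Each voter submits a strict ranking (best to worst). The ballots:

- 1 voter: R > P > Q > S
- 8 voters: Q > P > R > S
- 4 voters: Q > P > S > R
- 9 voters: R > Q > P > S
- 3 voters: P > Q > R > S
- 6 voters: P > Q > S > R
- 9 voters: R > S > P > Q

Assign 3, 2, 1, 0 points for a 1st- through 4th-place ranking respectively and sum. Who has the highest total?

R: 1·3 + 8·1 + 4·0 + 9·3 + 3·1 + 6·0 + 9·3 = 68
P: 1·2 + 8·2 + 4·2 + 9·1 + 3·3 + 6·3 + 9·1 = 71
Q: 1·1 + 8·3 + 4·3 + 9·2 + 3·2 + 6·2 + 9·0 = 73
S: 1·0 + 8·0 + 4·1 + 9·0 + 3·0 + 6·1 + 9·2 = 28
Q has the highest Borda score (73).

Q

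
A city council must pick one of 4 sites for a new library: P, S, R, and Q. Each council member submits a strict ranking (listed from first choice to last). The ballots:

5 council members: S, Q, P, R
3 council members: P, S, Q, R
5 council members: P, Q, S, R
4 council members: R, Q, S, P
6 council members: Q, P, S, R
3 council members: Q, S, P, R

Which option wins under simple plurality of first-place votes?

Q

First-place votes: P 8, S 5, R 4, Q 9.
Q has the most first-place votes.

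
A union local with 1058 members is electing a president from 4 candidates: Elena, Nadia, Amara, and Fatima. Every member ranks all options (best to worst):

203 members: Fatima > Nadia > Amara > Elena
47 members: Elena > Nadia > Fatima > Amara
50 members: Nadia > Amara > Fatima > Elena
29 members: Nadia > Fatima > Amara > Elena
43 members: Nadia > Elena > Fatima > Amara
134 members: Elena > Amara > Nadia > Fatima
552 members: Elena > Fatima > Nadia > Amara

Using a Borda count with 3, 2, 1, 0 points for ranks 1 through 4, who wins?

Elena: 203·0 + 47·3 + 50·0 + 29·0 + 43·2 + 134·3 + 552·3 = 2285
Nadia: 203·2 + 47·2 + 50·3 + 29·3 + 43·3 + 134·1 + 552·1 = 1552
Amara: 203·1 + 47·0 + 50·2 + 29·1 + 43·0 + 134·2 + 552·0 = 600
Fatima: 203·3 + 47·1 + 50·1 + 29·2 + 43·1 + 134·0 + 552·2 = 1911
Elena has the highest Borda score (2285).

Elena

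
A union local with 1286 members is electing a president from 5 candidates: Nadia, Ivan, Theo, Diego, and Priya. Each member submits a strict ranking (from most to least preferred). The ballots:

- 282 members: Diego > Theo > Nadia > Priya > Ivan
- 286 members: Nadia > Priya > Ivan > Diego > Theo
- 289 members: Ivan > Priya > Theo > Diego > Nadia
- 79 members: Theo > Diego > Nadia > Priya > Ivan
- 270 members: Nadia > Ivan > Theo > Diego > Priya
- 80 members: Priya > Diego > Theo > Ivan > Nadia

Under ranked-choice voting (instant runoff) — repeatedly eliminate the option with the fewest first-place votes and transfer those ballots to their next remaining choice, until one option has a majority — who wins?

Round 1: Nadia 556, Ivan 289, Theo 79, Diego 282, Priya 80. Eliminate Theo.
Round 2: Nadia 556, Ivan 289, Diego 361, Priya 80. Eliminate Priya.
Round 3: Nadia 556, Ivan 289, Diego 441. Eliminate Ivan.
Round 4: Nadia 556, Diego 730. Diego has a majority.

Diego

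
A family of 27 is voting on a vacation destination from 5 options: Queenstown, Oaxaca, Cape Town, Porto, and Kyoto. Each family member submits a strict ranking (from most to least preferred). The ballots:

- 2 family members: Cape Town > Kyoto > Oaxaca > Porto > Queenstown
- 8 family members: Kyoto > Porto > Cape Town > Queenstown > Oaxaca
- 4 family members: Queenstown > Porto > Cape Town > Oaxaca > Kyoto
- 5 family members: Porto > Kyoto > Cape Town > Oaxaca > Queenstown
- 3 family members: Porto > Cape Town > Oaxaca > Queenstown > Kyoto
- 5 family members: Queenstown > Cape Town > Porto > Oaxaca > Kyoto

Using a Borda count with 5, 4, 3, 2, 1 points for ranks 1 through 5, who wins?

Porto

Queenstown: 2·1 + 8·2 + 4·5 + 5·1 + 3·2 + 5·5 = 74
Oaxaca: 2·3 + 8·1 + 4·2 + 5·2 + 3·3 + 5·2 = 51
Cape Town: 2·5 + 8·3 + 4·3 + 5·3 + 3·4 + 5·4 = 93
Porto: 2·2 + 8·4 + 4·4 + 5·5 + 3·5 + 5·3 = 107
Kyoto: 2·4 + 8·5 + 4·1 + 5·4 + 3·1 + 5·1 = 80
Porto has the highest Borda score (107).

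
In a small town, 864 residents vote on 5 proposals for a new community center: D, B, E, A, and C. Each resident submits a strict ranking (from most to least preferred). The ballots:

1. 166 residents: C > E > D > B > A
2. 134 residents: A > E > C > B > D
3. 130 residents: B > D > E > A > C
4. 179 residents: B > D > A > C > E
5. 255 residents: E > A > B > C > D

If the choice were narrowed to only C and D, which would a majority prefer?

C

Voters preferring C to D: 555; preferring D to C: 309.
C wins the head-to-head.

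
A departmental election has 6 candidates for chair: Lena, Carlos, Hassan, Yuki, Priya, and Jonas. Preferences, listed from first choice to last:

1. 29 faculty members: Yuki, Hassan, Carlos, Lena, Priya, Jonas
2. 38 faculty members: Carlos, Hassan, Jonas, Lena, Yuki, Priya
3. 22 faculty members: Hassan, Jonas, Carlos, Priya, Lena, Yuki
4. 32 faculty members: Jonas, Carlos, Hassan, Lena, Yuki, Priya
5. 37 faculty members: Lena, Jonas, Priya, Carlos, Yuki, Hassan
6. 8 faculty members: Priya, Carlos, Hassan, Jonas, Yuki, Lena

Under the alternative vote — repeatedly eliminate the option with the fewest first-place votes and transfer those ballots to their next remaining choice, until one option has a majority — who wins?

Jonas

Round 1: Lena 37, Carlos 38, Hassan 22, Yuki 29, Priya 8, Jonas 32. Eliminate Priya.
Round 2: Lena 37, Carlos 46, Hassan 22, Yuki 29, Jonas 32. Eliminate Hassan.
Round 3: Lena 37, Carlos 46, Yuki 29, Jonas 54. Eliminate Yuki.
Round 4: Lena 37, Carlos 75, Jonas 54. Eliminate Lena.
Round 5: Carlos 75, Jonas 91. Jonas has a majority.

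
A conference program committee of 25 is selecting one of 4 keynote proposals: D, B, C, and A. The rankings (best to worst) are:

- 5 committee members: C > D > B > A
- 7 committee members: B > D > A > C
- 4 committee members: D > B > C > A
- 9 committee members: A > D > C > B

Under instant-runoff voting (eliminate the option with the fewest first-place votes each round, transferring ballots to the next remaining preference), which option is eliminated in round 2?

C

Round 1: D 4, B 7, C 5, A 9. Eliminate D.
Round 2: B 11, C 5, A 9. Eliminate C.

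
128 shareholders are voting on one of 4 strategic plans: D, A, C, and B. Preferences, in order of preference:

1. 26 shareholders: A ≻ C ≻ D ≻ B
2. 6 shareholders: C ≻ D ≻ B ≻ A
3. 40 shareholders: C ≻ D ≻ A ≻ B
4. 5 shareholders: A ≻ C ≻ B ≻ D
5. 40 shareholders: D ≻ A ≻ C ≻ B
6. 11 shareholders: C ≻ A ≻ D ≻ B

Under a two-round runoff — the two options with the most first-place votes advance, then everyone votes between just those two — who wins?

Round 1 first-place votes: D 40, A 31, C 57, B 0.
C and D advance.
Runoff: C is preferred to D by 88 voters; D by 40.
C wins the runoff.

C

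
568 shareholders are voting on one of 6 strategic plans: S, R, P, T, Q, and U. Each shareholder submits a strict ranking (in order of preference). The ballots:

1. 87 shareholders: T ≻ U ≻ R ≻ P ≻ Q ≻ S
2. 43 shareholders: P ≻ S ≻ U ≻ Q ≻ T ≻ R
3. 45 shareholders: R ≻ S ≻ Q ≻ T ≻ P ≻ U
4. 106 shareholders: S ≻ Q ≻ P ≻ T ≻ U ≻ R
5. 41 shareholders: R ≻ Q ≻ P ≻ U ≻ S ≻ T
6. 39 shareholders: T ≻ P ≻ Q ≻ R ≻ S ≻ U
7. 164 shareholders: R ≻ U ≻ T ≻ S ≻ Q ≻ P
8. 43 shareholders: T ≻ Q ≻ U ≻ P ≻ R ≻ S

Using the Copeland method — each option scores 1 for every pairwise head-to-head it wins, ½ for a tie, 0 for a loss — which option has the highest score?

T

S: beats P and Q; loses to R, T, and U → score 2.
R: beats S, P, Q, and U; loses to T → score 4.
P: loses to S, R, T, Q, and U → score 0.
T: beats S, R, P, Q, and U → score 5.
Q: beats P; loses to S, R, T, and U → score 1.
U: beats S, P, and Q; loses to R and T → score 3.
T has the best pairwise record.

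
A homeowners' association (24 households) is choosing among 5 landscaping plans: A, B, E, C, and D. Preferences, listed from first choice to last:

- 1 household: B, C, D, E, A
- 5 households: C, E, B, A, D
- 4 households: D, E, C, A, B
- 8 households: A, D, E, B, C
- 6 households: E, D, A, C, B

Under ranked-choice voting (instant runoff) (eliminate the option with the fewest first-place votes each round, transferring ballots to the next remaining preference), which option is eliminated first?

B

Round 1: A 8, B 1, E 6, C 5, D 4. Eliminate B.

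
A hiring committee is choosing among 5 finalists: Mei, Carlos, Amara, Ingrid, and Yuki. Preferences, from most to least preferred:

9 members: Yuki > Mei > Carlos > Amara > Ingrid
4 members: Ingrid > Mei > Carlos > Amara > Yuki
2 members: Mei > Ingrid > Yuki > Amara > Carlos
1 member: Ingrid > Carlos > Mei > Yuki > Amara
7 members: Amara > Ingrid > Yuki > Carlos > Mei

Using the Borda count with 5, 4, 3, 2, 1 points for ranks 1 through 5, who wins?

Mei: 9·4 + 4·4 + 2·5 + 1·3 + 7·1 = 72
Carlos: 9·3 + 4·3 + 2·1 + 1·4 + 7·2 = 59
Amara: 9·2 + 4·2 + 2·2 + 1·1 + 7·5 = 66
Ingrid: 9·1 + 4·5 + 2·4 + 1·5 + 7·4 = 70
Yuki: 9·5 + 4·1 + 2·3 + 1·2 + 7·3 = 78
Yuki has the highest Borda score (78).

Yuki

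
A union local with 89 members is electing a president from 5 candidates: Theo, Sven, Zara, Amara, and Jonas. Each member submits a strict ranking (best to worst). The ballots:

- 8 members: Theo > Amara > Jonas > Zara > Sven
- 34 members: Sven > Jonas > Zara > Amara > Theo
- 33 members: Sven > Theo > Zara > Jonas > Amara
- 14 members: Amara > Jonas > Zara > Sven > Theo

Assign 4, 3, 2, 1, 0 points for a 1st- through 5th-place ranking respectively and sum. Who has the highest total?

Theo: 8·4 + 34·0 + 33·3 + 14·0 = 131
Sven: 8·0 + 34·4 + 33·4 + 14·1 = 282
Zara: 8·1 + 34·2 + 33·2 + 14·2 = 170
Amara: 8·3 + 34·1 + 33·0 + 14·4 = 114
Jonas: 8·2 + 34·3 + 33·1 + 14·3 = 193
Sven has the highest Borda score (282).

Sven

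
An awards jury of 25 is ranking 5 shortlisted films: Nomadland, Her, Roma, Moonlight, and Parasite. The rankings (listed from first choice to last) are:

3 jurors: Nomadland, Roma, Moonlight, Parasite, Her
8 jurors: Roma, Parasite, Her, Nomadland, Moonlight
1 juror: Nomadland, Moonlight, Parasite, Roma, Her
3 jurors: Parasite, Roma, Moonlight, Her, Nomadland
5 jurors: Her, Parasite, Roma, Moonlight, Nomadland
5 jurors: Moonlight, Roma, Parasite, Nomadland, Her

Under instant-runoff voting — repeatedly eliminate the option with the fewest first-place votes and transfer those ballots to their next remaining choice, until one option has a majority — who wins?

Round 1: Nomadland 4, Her 5, Roma 8, Moonlight 5, Parasite 3. Eliminate Parasite.
Round 2: Nomadland 4, Her 5, Roma 11, Moonlight 5. Eliminate Nomadland.
Round 3: Her 5, Roma 14, Moonlight 6. Roma has a majority.

Roma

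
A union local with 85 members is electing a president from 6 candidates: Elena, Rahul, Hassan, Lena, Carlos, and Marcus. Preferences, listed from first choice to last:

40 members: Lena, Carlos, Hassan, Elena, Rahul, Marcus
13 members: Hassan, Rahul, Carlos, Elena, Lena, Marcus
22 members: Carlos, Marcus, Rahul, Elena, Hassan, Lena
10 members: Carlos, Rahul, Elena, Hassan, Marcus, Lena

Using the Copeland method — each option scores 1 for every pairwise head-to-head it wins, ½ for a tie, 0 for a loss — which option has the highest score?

Carlos

Elena: beats Lena and Marcus; loses to Rahul, Hassan, and Carlos → score 2.
Rahul: beats Elena, Lena, and Marcus; loses to Hassan and Carlos → score 3.
Hassan: beats Elena, Rahul, Lena, and Marcus; loses to Carlos → score 4.
Lena: beats Marcus; loses to Elena, Rahul, Hassan, and Carlos → score 1.
Carlos: beats Elena, Rahul, Hassan, Lena, and Marcus → score 5.
Marcus: loses to Elena, Rahul, Hassan, Lena, and Carlos → score 0.
Carlos has the best pairwise record.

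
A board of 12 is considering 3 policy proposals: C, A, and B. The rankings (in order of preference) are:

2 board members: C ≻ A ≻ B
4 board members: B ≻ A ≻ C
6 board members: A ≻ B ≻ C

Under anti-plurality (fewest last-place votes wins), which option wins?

A

Last-place votes: C 10, A 0, B 2.
A is ranked last by the fewest voters, so A wins.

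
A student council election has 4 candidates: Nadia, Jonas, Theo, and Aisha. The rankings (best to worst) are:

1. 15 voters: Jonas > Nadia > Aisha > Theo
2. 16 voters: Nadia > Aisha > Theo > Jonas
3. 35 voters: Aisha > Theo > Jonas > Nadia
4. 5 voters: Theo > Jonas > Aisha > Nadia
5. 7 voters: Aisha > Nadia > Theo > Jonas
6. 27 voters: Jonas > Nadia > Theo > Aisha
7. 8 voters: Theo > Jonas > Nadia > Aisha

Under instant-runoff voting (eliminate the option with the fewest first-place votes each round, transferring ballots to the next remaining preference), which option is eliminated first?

Theo

Round 1: Nadia 16, Jonas 42, Theo 13, Aisha 42. Eliminate Theo.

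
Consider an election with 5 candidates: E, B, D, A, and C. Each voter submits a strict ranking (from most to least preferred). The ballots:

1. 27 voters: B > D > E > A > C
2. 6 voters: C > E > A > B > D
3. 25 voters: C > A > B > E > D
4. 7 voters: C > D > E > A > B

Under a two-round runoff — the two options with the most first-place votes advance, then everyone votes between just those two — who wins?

Round 1 first-place votes: E 0, B 27, D 0, A 0, C 38.
C and B advance.
Runoff: C is preferred to B by 38 voters; B by 27.
C wins the runoff.

C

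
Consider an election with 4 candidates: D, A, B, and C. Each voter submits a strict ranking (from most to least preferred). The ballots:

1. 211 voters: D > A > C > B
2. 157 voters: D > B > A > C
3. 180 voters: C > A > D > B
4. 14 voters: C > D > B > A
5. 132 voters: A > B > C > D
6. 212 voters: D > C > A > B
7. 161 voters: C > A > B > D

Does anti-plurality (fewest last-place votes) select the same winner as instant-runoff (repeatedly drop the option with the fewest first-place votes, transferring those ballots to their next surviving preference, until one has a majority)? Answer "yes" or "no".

Anti-plurality — last-place votes: D 293, A 14, B 603, C 157. Winner: A.
Instant-runoff — R1 D 580, A 132, B 0, C 355 (D winner). Winner: D.
The two methods disagree.

no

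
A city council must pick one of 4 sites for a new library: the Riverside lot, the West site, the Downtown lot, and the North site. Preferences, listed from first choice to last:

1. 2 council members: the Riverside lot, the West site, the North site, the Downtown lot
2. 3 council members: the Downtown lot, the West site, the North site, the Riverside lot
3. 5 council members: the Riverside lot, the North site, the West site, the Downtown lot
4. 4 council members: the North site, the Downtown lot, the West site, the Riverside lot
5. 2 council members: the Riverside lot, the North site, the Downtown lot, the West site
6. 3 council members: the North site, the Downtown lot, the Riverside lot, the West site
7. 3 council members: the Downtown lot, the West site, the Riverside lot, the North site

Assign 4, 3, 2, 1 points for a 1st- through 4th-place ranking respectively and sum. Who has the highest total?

the North site

the Riverside lot: 2·4 + 3·1 + 5·4 + 4·1 + 2·4 + 3·2 + 3·2 = 55
the West site: 2·3 + 3·3 + 5·2 + 4·2 + 2·1 + 3·1 + 3·3 = 47
the Downtown lot: 2·1 + 3·4 + 5·1 + 4·3 + 2·2 + 3·3 + 3·4 = 56
the North site: 2·2 + 3·2 + 5·3 + 4·4 + 2·3 + 3·4 + 3·1 = 62
the North site has the highest Borda score (62).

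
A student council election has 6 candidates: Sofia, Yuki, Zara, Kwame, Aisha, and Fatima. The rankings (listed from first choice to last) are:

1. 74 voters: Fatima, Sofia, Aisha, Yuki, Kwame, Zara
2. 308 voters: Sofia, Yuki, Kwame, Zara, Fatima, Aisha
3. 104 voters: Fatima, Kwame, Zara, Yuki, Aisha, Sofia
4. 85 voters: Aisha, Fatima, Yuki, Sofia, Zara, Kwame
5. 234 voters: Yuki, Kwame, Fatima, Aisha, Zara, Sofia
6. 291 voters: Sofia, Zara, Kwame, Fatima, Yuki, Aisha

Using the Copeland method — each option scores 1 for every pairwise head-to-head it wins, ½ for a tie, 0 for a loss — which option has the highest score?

Sofia: beats Yuki, Zara, Kwame, Aisha, and Fatima → score 5.
Yuki: beats Zara, Kwame, and Aisha; loses to Sofia and Fatima → score 3.
Zara: beats Aisha and Fatima; loses to Sofia, Yuki, and Kwame → score 2.
Kwame: beats Zara, Aisha, and Fatima; loses to Sofia and Yuki → score 3.
Aisha: loses to Sofia, Yuki, Zara, Kwame, and Fatima → score 0.
Fatima: beats Yuki and Aisha; loses to Sofia, Zara, and Kwame → score 2.
Sofia has the best pairwise record.

Sofia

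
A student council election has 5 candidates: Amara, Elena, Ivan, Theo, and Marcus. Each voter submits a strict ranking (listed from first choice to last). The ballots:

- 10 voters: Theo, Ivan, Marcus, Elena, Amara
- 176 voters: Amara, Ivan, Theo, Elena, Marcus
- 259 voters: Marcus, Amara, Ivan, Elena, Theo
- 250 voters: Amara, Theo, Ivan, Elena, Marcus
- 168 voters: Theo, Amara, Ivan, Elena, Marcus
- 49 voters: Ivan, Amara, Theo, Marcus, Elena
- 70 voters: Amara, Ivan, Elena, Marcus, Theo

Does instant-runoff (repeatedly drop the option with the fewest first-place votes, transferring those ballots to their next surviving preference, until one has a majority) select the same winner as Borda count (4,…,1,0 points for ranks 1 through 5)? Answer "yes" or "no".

Instant-runoff — R1 Amara 496, Elena 0, Ivan 49, Theo 178, Marcus 259 (Amara winner). Winner: Amara.
Borda — scores: Amara 3412, Elena 1003, Ivan 2318, Theo 1912, Marcus 1175. Winner: Amara.
The two methods agree.

yes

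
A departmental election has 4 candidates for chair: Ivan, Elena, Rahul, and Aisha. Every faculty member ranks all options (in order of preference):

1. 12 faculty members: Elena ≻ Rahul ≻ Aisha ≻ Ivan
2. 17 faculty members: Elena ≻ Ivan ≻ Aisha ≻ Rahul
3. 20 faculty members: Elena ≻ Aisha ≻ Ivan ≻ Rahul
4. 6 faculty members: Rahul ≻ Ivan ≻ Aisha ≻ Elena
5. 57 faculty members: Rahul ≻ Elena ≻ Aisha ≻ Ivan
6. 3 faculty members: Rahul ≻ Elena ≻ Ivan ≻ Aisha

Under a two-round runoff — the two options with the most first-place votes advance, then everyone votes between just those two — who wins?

Rahul

Round 1 first-place votes: Ivan 0, Elena 49, Rahul 66, Aisha 0.
Rahul and Elena advance.
Runoff: Rahul is preferred to Elena by 66 voters; Elena by 49.
Rahul wins the runoff.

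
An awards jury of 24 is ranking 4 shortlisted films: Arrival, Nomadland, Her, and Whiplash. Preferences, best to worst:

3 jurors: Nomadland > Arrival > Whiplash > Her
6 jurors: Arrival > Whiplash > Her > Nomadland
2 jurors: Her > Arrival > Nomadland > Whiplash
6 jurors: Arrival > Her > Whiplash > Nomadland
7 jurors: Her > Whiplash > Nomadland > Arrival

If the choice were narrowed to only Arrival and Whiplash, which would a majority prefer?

Voters preferring Arrival to Whiplash: 17; preferring Whiplash to Arrival: 7.
Arrival wins the head-to-head.

Arrival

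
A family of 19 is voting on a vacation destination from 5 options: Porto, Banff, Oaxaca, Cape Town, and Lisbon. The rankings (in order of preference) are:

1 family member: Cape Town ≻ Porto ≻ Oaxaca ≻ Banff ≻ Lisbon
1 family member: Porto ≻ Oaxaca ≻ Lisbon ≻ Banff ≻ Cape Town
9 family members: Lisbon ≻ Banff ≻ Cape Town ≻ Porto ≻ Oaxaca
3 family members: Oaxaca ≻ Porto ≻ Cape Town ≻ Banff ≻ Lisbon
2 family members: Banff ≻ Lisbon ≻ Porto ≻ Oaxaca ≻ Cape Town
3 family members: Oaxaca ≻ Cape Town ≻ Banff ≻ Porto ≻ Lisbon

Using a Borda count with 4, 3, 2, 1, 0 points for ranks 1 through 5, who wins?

Banff

Porto: 1·3 + 1·4 + 9·1 + 3·3 + 2·2 + 3·1 = 32
Banff: 1·1 + 1·1 + 9·3 + 3·1 + 2·4 + 3·2 = 46
Oaxaca: 1·2 + 1·3 + 9·0 + 3·4 + 2·1 + 3·4 = 31
Cape Town: 1·4 + 1·0 + 9·2 + 3·2 + 2·0 + 3·3 = 37
Lisbon: 1·0 + 1·2 + 9·4 + 3·0 + 2·3 + 3·0 = 44
Banff has the highest Borda score (46).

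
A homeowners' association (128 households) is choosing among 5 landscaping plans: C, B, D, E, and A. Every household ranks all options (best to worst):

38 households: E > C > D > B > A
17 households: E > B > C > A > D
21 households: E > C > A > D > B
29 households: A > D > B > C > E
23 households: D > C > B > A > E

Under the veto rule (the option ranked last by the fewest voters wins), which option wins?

Last-place votes: C 0, B 21, D 17, E 52, A 38.
C is ranked last by the fewest voters, so C wins.

C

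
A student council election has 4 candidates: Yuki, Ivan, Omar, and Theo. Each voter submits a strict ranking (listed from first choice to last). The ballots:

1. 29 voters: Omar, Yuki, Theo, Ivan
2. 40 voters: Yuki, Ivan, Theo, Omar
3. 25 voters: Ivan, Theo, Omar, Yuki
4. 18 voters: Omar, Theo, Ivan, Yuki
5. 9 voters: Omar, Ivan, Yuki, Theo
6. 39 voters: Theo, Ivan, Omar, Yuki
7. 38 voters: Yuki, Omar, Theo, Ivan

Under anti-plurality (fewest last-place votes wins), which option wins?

Last-place votes: Yuki 82, Ivan 67, Omar 40, Theo 9.
Theo is ranked last by the fewest voters, so Theo wins.

Theo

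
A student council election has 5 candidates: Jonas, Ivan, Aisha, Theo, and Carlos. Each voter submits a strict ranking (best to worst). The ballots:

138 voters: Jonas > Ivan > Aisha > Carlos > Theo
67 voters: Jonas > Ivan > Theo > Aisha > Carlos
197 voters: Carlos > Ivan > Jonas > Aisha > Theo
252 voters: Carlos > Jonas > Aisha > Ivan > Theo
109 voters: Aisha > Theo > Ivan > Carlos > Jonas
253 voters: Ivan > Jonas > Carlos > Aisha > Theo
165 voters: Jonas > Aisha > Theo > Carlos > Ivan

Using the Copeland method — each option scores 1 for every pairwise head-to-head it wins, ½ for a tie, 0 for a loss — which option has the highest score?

Jonas: beats Ivan, Aisha, Theo, and Carlos → score 4.
Ivan: beats Aisha and Theo; loses to Jonas and Carlos → score 2.
Aisha: beats Theo; loses to Jonas, Ivan, and Carlos → score 1.
Theo: loses to Jonas, Ivan, Aisha, and Carlos → score 0.
Carlos: beats Ivan, Aisha, and Theo; loses to Jonas → score 3.
Jonas has the best pairwise record.

Jonas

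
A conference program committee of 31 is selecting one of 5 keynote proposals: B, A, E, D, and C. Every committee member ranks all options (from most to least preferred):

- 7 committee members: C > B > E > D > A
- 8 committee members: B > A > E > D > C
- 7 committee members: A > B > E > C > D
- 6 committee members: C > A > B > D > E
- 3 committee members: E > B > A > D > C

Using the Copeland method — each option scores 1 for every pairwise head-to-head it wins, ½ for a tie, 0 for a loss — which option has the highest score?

B: beats A, E, D, and C → score 4.
A: beats E, D, and C; loses to B → score 3.
E: beats D and C; loses to B and A → score 2.
D: loses to B, A, E, and C → score 0.
C: beats D; loses to B, A, and E → score 1.
B has the best pairwise record.

B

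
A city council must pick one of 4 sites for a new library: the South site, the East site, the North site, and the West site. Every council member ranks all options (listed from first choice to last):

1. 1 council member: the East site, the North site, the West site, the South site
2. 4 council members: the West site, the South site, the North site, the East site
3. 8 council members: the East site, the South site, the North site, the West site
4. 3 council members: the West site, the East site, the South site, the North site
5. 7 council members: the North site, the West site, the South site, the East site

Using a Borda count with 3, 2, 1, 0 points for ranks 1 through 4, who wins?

the West site

the South site: 1·0 + 4·2 + 8·2 + 3·1 + 7·1 = 34
the East site: 1·3 + 4·0 + 8·3 + 3·2 + 7·0 = 33
the North site: 1·2 + 4·1 + 8·1 + 3·0 + 7·3 = 35
the West site: 1·1 + 4·3 + 8·0 + 3·3 + 7·2 = 36
the West site has the highest Borda score (36).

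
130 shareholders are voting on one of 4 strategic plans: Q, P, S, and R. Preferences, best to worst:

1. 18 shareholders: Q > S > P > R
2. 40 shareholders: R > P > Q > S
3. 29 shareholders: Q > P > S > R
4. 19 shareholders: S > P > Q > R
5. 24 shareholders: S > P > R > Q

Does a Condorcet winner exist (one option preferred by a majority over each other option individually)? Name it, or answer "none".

P vs Q: 83–47 for P.
P vs S: 69–61 for P.
P vs R: 90–40 for P.
P beats every other option head-to-head.

P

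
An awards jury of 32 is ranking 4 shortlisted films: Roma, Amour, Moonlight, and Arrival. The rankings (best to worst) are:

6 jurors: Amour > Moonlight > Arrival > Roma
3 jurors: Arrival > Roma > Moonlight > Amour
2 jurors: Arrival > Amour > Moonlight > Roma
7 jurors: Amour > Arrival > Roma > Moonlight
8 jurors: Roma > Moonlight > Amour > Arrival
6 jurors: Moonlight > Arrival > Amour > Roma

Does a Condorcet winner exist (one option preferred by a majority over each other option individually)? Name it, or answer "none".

Checking pairwise contests:
Amour beats Roma 21–11.
Moonlight beats Amour 17–15.
Roma beats Moonlight 18–14.
Amour beats Arrival 21–11.
Every option loses at least one head-to-head, so there is no Condorcet winner.

none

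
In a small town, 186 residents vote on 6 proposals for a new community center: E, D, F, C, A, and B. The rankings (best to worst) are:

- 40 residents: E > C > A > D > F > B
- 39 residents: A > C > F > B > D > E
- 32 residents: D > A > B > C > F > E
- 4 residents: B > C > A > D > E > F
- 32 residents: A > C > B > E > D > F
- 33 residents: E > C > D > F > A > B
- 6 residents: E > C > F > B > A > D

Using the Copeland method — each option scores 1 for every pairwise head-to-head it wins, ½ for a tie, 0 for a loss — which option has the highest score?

A

E: beats D and F; loses to C, A, and B → score 2.
D: beats F and B; loses to E, C, and A → score 2.
F: beats B; loses to E, D, C, and A → score 1.
C: beats E, D, F, and B; loses to A → score 4.
A: beats E, D, F, C, and B → score 5.
B: beats E; loses to D, F, C, and A → score 1.
A has the best pairwise record.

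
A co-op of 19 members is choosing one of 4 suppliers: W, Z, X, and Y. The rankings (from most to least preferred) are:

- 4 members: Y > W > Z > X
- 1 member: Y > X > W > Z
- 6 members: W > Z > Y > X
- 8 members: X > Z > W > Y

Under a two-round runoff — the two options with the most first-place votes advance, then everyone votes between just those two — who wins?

W

Round 1 first-place votes: W 6, Z 0, X 8, Y 5.
X and W advance.
Runoff: X is preferred to W by 9 voters; W by 10.
W wins the runoff.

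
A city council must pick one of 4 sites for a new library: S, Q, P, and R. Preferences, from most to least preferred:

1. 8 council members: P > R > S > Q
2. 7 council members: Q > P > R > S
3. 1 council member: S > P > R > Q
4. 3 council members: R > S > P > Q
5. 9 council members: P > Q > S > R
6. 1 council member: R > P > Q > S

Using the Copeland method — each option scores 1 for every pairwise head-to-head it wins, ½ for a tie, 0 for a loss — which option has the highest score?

S: loses to Q, P, and R → score 0.
Q: beats S and R; loses to P → score 2.
P: beats S, Q, and R → score 3.
R: beats S; loses to Q and P → score 1.
P has the best pairwise record.

P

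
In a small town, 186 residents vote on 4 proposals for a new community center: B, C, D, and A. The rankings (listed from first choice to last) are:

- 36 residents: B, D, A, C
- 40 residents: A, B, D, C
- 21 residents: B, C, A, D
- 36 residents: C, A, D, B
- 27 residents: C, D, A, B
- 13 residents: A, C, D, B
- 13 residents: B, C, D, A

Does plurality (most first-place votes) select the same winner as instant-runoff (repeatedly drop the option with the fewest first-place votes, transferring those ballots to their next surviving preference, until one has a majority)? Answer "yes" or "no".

Plurality — first-place votes: B 70, C 63, D 0, A 53. Winner: B.
Instant-runoff — R1 B 70, C 63, D 0, A 53 (D out); R2 B 70, C 63, A 53 (A out); R3 B 110, C 76 (B winner). Winner: B.
The two methods agree.

yes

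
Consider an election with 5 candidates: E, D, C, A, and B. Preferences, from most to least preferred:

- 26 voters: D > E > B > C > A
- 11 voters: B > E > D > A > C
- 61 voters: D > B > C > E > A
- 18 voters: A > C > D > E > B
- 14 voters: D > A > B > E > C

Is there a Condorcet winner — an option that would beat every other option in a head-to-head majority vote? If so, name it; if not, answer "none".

D

D vs E: 119–11 for D.
D vs C: 112–18 for D.
D vs A: 112–18 for D.
D vs B: 119–11 for D.
D beats every other option head-to-head.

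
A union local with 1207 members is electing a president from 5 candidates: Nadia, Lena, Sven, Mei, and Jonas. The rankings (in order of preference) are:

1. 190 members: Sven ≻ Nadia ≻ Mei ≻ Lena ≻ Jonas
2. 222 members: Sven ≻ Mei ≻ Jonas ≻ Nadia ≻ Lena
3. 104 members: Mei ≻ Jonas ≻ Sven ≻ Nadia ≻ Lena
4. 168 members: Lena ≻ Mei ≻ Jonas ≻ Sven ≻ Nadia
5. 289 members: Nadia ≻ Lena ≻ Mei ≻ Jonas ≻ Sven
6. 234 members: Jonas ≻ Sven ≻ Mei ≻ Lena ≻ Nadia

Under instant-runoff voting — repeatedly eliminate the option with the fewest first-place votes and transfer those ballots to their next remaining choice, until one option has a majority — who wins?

Round 1: Nadia 289, Lena 168, Sven 412, Mei 104, Jonas 234. Eliminate Mei.
Round 2: Nadia 289, Lena 168, Sven 412, Jonas 338. Eliminate Lena.
Round 3: Nadia 289, Sven 412, Jonas 506. Eliminate Nadia.
Round 4: Sven 412, Jonas 795. Jonas has a majority.

Jonas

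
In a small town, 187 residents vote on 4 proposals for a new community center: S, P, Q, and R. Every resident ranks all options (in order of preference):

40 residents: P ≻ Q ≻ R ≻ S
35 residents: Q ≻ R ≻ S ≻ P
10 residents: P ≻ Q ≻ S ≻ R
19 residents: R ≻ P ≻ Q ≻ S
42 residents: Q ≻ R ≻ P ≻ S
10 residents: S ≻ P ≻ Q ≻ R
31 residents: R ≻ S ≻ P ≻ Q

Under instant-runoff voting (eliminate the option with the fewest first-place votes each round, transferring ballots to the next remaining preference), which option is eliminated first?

Round 1: S 10, P 50, Q 77, R 50. Eliminate S.

S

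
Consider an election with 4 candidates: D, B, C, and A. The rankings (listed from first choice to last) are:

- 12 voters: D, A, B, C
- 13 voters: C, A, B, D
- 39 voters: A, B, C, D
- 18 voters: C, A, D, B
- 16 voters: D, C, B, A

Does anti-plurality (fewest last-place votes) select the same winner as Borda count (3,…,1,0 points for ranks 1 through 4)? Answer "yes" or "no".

no

Anti-plurality — last-place votes: D 52, B 18, C 12, A 16. Winner: C.
Borda — scores: D 102, B 119, C 164, A 203. Winner: A.
The two methods disagree.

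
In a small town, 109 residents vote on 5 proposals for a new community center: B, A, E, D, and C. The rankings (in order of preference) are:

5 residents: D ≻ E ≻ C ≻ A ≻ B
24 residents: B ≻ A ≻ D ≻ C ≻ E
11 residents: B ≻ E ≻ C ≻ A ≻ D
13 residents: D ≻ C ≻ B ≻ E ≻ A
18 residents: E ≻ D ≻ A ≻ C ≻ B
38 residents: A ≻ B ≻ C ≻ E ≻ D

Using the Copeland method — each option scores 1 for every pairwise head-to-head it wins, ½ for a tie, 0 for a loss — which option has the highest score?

B: beats E, D, and C; loses to A → score 3.
A: beats B, E, D, and C → score 4.
E: beats D; loses to B, A, and C → score 1.
D: beats C; loses to B, A, and E → score 1.
C: beats E; loses to B, A, and D → score 1.
A has the best pairwise record.

A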